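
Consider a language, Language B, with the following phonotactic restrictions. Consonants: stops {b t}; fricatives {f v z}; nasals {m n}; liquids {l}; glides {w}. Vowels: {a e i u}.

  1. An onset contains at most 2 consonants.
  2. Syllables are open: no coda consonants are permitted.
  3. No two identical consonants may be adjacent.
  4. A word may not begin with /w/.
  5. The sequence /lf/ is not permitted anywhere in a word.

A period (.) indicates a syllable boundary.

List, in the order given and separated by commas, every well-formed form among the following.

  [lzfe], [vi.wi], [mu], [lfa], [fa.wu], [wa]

[lzfe] — violates constraint 1: syllable 1 onset /lzf/ has 3 consonants (> 2) → ill-formed
[vi.wi] — σ1 onset /v/, coda /∅/ ok; σ2 onset /w/, coda /∅/ ok → well-formed
[mu] — σ1 onset /m/, coda /∅/ ok → well-formed
[lfa] — violates constraint 5: contains banned sequence /lf/ → ill-formed
[fa.wu] — σ1 onset /f/, coda /∅/ ok; σ2 onset /w/, coda /∅/ ok → well-formed
[wa] — violates constraint 4: word begins with /w/ → ill-formed

[vi.wi], [mu], [fa.wu]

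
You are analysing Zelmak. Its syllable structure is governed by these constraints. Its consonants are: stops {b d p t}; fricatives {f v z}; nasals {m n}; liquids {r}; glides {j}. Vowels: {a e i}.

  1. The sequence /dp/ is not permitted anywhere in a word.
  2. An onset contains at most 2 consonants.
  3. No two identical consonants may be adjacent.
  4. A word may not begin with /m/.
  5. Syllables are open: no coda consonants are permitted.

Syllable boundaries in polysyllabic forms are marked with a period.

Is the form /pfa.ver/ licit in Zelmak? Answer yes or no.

no

/pfa.ver/ — violates constraint 5: syllable 2 coda /r/ has 1 consonant (> 0) → illicit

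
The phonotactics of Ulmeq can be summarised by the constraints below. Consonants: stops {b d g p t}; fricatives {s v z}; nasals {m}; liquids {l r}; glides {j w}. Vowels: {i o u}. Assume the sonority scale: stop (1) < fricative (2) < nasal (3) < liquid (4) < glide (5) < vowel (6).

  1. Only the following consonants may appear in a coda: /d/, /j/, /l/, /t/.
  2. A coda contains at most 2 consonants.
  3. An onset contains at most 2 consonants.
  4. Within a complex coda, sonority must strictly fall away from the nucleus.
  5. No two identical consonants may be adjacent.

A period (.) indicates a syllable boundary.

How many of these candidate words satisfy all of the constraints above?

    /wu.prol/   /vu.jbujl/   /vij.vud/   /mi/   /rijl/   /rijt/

6

/wu.prol/ — σ1 onset /w/, coda /∅/ ok; σ2 onset /pr/ (2C), coda /l/ ok → permitted
/vu.jbujl/ — σ1 onset /v/, coda /∅/ ok; σ2 onset /jb/ (2C), coda /jl/ (5→4 falls) ok → permitted
/vij.vud/ — σ1 onset /v/, coda /j/ ok; σ2 onset /v/, coda /d/ ok → permitted
/mi/ — σ1 onset /m/, coda /∅/ ok → permitted
/rijl/ — σ1 onset /r/, coda /jl/ (5→4 falls) ok → permitted
/rijt/ — σ1 onset /r/, coda /jt/ (5→1 falls) ok → permitted
Permitted: /wu.prol/, /vu.jbujl/, /vij.vud/, /mi/, /rijl/, /rijt/ → 6.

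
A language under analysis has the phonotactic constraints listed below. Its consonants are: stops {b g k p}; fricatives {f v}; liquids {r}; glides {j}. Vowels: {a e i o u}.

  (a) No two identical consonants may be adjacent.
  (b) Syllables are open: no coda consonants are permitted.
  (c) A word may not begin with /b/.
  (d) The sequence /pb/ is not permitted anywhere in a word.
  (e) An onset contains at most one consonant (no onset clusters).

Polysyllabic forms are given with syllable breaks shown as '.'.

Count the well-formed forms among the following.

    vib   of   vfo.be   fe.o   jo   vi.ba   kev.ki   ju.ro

4

vib — violates constraint (b): syllable 1 coda /b/ has 1 consonant (> 0) → ill-formed
of — violates constraint (b): syllable 1 coda /f/ has 1 consonant (> 0) → ill-formed
vfo.be — violates constraint (e): syllable 1 onset /vf/ has 2 consonants (> 1) → ill-formed
fe.o — σ1 onset /f/, coda /∅/ ok; σ2 onset /∅/, coda /∅/ ok → well-formed
jo — σ1 onset /j/, coda /∅/ ok → well-formed
vi.ba — σ1 onset /v/, coda /∅/ ok; σ2 onset /b/, coda /∅/ ok → well-formed
kev.ki — violates constraint (b): syllable 1 coda /v/ has 1 consonant (> 0) → ill-formed
ju.ro — σ1 onset /j/, coda /∅/ ok; σ2 onset /r/, coda /∅/ ok → well-formed
Well-formed: fe.o, jo, vi.ba, ju.ro → 4.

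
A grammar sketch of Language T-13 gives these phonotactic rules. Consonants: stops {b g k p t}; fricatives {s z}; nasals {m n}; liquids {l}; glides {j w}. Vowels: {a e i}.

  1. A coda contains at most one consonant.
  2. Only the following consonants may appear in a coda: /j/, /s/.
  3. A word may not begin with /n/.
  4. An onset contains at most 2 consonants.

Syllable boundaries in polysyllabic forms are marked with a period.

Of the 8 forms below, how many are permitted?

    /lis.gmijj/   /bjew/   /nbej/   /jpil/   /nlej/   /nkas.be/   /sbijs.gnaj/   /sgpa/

0

/lis.gmijj/ — violates constraint 1: syllable 2 coda /jj/ has 2 consonants (> 1) → not permitted
/bjew/ — violates constraint 2: syllable 1 coda contains /w/, which is not a licensed coda consonant → not permitted
/nbej/ — violates constraint 3: word begins with /n/ → not permitted
/jpil/ — violates constraint 2: syllable 1 coda contains /l/, which is not a licensed coda consonant → not permitted
/nlej/ — violates constraint 3: word begins with /n/ → not permitted
/nkas.be/ — violates constraint 3: word begins with /n/ → not permitted
/sbijs.gnaj/ — violates constraint 1: syllable 1 coda /js/ has 2 consonants (> 1) → not permitted
/sgpa/ — violates constraint 4: syllable 1 onset /sgp/ has 3 consonants (> 2) → not permitted
No form is permitted → 0.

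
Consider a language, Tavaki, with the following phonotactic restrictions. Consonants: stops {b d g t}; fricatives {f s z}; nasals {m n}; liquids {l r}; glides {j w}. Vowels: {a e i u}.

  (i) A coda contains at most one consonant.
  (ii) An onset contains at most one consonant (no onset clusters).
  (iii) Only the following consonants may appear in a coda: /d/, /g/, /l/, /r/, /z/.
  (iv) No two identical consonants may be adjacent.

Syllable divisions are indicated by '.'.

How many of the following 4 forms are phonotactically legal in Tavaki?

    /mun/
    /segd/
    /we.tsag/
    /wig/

1

/mun/ — violates constraint (iii): syllable 1 coda contains /n/, which is not a licensed coda consonant → phonotactically illegal
/segd/ — violates constraint (i): syllable 1 coda /gd/ has 2 consonants (> 1) → phonotactically illegal
/we.tsag/ — violates constraint (ii): syllable 2 onset /ts/ has 2 consonants (> 1) → phonotactically illegal
/wig/ — σ1 onset /w/, coda /g/ ok → phonotactically legal
Phonotactically legal: /wig/ → 1.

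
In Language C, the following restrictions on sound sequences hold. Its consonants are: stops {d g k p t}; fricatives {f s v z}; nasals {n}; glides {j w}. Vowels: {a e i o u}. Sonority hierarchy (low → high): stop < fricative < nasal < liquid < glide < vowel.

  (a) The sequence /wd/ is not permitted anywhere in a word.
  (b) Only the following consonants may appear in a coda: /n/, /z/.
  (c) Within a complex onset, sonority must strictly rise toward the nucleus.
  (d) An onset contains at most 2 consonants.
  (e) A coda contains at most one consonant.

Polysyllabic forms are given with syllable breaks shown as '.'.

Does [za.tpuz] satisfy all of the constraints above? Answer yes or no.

[za.tpuz] — violates constraint (c): syllable 2 onset /tp/: /t/ (stop, 1) → /p/ (stop, 1) does not rise → ill-formed

no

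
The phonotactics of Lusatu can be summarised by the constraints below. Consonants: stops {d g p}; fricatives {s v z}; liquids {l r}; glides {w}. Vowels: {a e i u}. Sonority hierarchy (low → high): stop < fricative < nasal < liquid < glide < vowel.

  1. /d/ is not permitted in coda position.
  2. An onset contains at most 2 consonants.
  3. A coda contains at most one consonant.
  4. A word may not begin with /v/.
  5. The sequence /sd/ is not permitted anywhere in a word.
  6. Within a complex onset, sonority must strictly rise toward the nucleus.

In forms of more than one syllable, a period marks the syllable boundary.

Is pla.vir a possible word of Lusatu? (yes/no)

pla.vir — σ1 onset /pl/ (1→4 rises), coda /∅/ ok; σ2 onset /v/, coda /r/ ok → permitted

yes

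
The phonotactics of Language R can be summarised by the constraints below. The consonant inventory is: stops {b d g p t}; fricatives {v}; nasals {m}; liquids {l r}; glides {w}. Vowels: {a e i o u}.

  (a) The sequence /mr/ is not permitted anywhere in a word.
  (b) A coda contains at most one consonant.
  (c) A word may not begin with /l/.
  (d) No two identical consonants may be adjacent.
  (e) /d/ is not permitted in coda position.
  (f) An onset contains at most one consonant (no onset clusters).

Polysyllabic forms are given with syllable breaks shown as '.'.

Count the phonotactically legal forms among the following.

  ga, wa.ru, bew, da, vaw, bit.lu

ga — σ1 onset /g/, coda /∅/ ok → phonotactically legal
wa.ru — σ1 onset /w/, coda /∅/ ok; σ2 onset /r/, coda /∅/ ok → phonotactically legal
bew — σ1 onset /b/, coda /w/ ok → phonotactically legal
da — σ1 onset /d/, coda /∅/ ok → phonotactically legal
vaw — σ1 onset /v/, coda /w/ ok → phonotactically legal
bit.lu — σ1 onset /b/, coda /t/ ok; σ2 onset /l/, coda /∅/ ok → phonotactically legal
Phonotactically legal: ga, wa.ru, bew, da, vaw, bit.lu → 6.

6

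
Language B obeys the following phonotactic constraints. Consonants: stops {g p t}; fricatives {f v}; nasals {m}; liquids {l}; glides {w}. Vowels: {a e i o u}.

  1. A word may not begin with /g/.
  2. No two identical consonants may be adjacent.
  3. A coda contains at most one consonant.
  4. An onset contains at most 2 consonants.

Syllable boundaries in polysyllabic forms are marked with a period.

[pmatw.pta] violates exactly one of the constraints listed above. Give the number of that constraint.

[pmatw.pta]: syllable 1 coda /tw/ has 2 consonants (> 1).
This is a violation of constraint 3: "A coda contains at most one consonant."
The remaining constraints (1, 2, 4) are satisfied.

3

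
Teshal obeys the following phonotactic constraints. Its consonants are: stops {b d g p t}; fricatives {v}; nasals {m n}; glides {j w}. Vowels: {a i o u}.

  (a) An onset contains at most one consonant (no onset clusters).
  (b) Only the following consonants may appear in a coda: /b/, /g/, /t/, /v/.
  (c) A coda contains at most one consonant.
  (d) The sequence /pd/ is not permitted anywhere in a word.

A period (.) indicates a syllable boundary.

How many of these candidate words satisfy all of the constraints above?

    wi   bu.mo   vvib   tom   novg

wi — σ1 onset /w/, coda /∅/ ok → phonotactically legal
bu.mo — σ1 onset /b/, coda /∅/ ok; σ2 onset /m/, coda /∅/ ok → phonotactically legal
vvib — violates constraint (a): syllable 1 onset /vv/ has 2 consonants (> 1) → phonotactically illegal
tom — violates constraint (b): syllable 1 coda contains /m/, which is not a licensed coda consonant → phonotactically illegal
novg — violates constraint (c): syllable 1 coda /vg/ has 2 consonants (> 1) → phonotactically illegal
Phonotactically legal: wi, bu.mo → 2.

2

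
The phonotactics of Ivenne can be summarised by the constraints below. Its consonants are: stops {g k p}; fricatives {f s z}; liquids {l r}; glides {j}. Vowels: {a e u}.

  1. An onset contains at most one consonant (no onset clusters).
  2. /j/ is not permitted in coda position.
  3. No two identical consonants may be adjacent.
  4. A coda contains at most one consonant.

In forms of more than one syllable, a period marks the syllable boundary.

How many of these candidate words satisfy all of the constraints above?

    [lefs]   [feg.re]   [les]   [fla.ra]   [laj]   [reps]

2

[lefs] — violates constraint 4: syllable 1 coda /fs/ has 2 consonants (> 1) → not permitted
[feg.re] — σ1 onset /f/, coda /g/ ok; σ2 onset /r/, coda /∅/ ok → permitted
[les] — σ1 onset /l/, coda /s/ ok → permitted
[fla.ra] — violates constraint 1: syllable 1 onset /fl/ has 2 consonants (> 1) → not permitted
[laj] — violates constraint 2: syllable 1 coda contains /j/ → not permitted
[reps] — violates constraint 4: syllable 1 coda /ps/ has 2 consonants (> 1) → not permitted
Permitted: [feg.re], [les] → 2.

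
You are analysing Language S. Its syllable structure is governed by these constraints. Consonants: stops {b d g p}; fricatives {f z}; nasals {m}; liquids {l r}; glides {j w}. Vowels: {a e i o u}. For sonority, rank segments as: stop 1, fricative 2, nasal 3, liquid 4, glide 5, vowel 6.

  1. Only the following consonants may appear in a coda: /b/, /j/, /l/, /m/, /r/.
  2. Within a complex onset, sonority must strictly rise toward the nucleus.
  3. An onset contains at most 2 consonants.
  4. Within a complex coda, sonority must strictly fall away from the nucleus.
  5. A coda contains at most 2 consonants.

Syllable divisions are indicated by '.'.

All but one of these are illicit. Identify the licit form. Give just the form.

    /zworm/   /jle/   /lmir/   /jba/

/zworm/

/zworm/ — σ1 onset /zw/ (2→5 rises), coda /rm/ (4→3 falls) ok → licit
/jle/ — violates constraint 2: syllable 1 onset /jl/: /j/ (glide, 5) → /l/ (liquid, 4) does not rise → illicit
/lmir/ — violates constraint 2: syllable 1 onset /lm/: /l/ (liquid, 4) → /m/ (nasal, 3) does not rise → illicit
/jba/ — violates constraint 2: syllable 1 onset /jb/: /j/ (glide, 5) → /b/ (stop, 1) does not rise → illicit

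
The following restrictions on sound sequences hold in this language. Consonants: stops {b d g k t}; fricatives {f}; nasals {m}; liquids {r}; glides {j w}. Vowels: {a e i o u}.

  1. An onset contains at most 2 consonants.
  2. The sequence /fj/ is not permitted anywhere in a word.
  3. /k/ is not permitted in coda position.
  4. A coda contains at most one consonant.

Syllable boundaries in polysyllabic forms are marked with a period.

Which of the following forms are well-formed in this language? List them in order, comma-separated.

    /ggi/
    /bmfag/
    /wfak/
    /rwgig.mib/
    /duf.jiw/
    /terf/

/ggi/

/ggi/ — σ1 onset /gg/ (2C), coda /∅/ ok → well-formed
/bmfag/ — violates constraint 1: syllable 1 onset /bmf/ has 3 consonants (> 2) → ill-formed
/wfak/ — violates constraint 3: syllable 1 coda contains /k/ → ill-formed
/rwgig.mib/ — violates constraint 1: syllable 1 onset /rwg/ has 3 consonants (> 2) → ill-formed
/duf.jiw/ — violates constraint 2: contains banned sequence /fj/ → ill-formed
/terf/ — violates constraint 4: syllable 1 coda /rf/ has 2 consonants (> 1) → ill-formed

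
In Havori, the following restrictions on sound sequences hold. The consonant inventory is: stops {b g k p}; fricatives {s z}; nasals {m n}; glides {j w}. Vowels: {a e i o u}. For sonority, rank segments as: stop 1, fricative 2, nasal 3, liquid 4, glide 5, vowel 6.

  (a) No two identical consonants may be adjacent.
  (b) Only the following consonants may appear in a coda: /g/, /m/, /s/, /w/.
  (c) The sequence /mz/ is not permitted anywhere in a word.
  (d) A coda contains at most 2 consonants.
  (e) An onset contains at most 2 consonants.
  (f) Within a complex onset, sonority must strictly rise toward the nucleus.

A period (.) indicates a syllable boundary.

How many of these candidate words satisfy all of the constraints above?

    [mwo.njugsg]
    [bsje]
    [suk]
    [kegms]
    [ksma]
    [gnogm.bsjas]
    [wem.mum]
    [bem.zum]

0

[mwo.njugsg] — violates constraint (d): syllable 2 coda /gsg/ has 3 consonants (> 2) → not permitted
[bsje] — violates constraint (e): syllable 1 onset /bsj/ has 3 consonants (> 2) → not permitted
[suk] — violates constraint (b): syllable 1 coda contains /k/, which is not a licensed coda consonant → not permitted
[kegms] — violates constraint (d): syllable 1 coda /gms/ has 3 consonants (> 2) → not permitted
[ksma] — violates constraint (e): syllable 1 onset /ksm/ has 3 consonants (> 2) → not permitted
[gnogm.bsjas] — violates constraint (e): syllable 2 onset /bsj/ has 3 consonants (> 2) → not permitted
[wem.mum] — violates constraint (a): adjacent identical consonants /mm/ → not permitted
[bem.zum] — violates constraint (c): contains banned sequence /mz/ → not permitted
No form is permitted → 0.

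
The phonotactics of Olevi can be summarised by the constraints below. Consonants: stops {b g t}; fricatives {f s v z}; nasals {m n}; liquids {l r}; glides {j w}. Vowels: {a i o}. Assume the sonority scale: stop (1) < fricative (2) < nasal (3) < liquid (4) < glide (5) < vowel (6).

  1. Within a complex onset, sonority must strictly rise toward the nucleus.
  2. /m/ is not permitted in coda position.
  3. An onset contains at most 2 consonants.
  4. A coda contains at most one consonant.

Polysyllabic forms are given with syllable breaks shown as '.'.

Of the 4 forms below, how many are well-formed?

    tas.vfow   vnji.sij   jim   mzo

0

tas.vfow — violates constraint 1: syllable 2 onset /vf/: /v/ (fricative, 2) → /f/ (fricative, 2) does not rise → ill-formed
vnji.sij — violates constraint 3: syllable 1 onset /vnj/ has 3 consonants (> 2) → ill-formed
jim — violates constraint 2: syllable 1 coda contains /m/ → ill-formed
mzo — violates constraint 1: syllable 1 onset /mz/: /m/ (nasal, 3) → /z/ (fricative, 2) does not rise → ill-formed
No form is well-formed → 0.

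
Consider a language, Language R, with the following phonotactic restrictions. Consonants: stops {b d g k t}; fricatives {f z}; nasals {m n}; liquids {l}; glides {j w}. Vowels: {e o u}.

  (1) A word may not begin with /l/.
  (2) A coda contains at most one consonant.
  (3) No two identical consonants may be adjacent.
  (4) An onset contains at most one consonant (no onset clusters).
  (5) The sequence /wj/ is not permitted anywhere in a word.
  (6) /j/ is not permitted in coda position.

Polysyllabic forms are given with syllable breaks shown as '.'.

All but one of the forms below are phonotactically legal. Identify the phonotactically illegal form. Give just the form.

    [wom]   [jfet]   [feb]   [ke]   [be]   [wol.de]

[wom] — σ1 onset /w/, coda /m/ ok → phonotactically legal
[jfet] — violates constraint 4: syllable 1 onset /jf/ has 2 consonants (> 1) → phonotactically illegal
[feb] — σ1 onset /f/, coda /b/ ok → phonotactically legal
[ke] — σ1 onset /k/, coda /∅/ ok → phonotactically legal
[be] — σ1 onset /b/, coda /∅/ ok → phonotactically legal
[wol.de] — σ1 onset /w/, coda /l/ ok; σ2 onset /d/, coda /∅/ ok → phonotactically legal

[jfet]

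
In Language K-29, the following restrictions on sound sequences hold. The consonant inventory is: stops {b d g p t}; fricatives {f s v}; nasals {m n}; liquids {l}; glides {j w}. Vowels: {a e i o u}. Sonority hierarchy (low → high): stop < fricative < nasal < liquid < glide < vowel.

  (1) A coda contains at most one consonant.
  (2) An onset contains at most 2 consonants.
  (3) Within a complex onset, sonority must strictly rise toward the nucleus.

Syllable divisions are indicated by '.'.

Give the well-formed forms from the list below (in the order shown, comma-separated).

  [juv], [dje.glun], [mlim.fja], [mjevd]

[juv], [dje.glun], [mlim.fja]

[juv] — σ1 onset /j/, coda /v/ ok → well-formed
[dje.glun] — σ1 onset /dj/ (1→5 rises), coda /∅/ ok; σ2 onset /gl/ (1→4 rises), coda /n/ ok → well-formed
[mlim.fja] — σ1 onset /ml/ (3→4 rises), coda /m/ ok; σ2 onset /fj/ (2→5 rises), coda /∅/ ok → well-formed
[mjevd] — violates constraint 1: syllable 1 coda /vd/ has 2 consonants (> 1) → ill-formed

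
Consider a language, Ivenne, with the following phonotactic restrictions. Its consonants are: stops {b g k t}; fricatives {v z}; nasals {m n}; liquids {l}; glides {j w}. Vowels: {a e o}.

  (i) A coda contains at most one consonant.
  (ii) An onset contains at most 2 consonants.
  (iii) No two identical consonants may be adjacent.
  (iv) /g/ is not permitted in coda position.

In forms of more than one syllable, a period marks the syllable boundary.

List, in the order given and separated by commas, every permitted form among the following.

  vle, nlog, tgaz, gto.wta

vle, tgaz, gto.wta

vle — σ1 onset /vl/ (2C), coda /∅/ ok → permitted
nlog — violates constraint (iv): syllable 1 coda contains /g/ → not permitted
tgaz — σ1 onset /tg/ (2C), coda /z/ ok → permitted
gto.wta — σ1 onset /gt/ (2C), coda /∅/ ok; σ2 onset /wt/ (2C), coda /∅/ ok → permitted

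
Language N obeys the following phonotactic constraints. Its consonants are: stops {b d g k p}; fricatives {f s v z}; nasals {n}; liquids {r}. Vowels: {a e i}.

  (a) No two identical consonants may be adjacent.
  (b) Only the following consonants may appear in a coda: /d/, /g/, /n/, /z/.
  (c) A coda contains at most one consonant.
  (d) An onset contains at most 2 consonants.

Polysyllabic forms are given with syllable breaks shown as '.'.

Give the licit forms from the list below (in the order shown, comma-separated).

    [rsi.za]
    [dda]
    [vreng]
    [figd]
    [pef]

[rsi.za] — σ1 onset /rs/ (2C), coda /∅/ ok; σ2 onset /z/, coda /∅/ ok → licit
[dda] — violates constraint (a): adjacent identical consonants /dd/ → illicit
[vreng] — violates constraint (c): syllable 1 coda /ng/ has 2 consonants (> 1) → illicit
[figd] — violates constraint (c): syllable 1 coda /gd/ has 2 consonants (> 1) → illicit
[pef] — violates constraint (b): syllable 1 coda contains /f/, which is not a licensed coda consonant → illicit

[rsi.za]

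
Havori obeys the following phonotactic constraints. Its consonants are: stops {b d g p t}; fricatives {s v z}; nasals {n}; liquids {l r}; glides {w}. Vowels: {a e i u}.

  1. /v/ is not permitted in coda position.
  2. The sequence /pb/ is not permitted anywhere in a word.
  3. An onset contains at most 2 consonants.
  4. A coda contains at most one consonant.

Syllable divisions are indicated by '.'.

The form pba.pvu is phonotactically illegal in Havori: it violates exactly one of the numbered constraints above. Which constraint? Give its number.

2

pba.pvu: contains banned sequence /pb/.
This is a violation of constraint 2: "The sequence /pb/ is not permitted anywhere in a word."
The remaining constraints (1, 3, 4) are satisfied.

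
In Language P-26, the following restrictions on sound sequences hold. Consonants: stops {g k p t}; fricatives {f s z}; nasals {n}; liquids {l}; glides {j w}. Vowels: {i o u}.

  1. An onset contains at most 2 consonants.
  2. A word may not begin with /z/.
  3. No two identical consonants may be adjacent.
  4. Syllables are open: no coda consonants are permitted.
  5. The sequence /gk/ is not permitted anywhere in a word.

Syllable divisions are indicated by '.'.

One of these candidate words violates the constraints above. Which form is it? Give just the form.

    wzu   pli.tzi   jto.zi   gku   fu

gku

wzu — σ1 onset /wz/ (2C), coda /∅/ ok → permitted
pli.tzi — σ1 onset /pl/ (2C), coda /∅/ ok; σ2 onset /tz/ (2C), coda /∅/ ok → permitted
jto.zi — σ1 onset /jt/ (2C), coda /∅/ ok; σ2 onset /z/, coda /∅/ ok → permitted
gku — violates constraint 5: contains banned sequence /gk/ → not permitted
fu — σ1 onset /f/, coda /∅/ ok → permitted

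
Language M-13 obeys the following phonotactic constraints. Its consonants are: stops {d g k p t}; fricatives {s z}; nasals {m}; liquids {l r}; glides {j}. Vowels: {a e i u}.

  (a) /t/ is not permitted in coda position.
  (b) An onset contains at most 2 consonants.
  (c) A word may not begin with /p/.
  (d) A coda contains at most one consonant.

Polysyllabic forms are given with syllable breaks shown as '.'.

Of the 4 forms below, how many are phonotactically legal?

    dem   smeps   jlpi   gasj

dem — σ1 onset /d/, coda /m/ ok → phonotactically legal
smeps — violates constraint (d): syllable 1 coda /ps/ has 2 consonants (> 1) → phonotactically illegal
jlpi — violates constraint (b): syllable 1 onset /jlp/ has 3 consonants (> 2) → phonotactically illegal
gasj — violates constraint (d): syllable 1 coda /sj/ has 2 consonants (> 1) → phonotactically illegal
Phonotactically legal: dem → 1.

1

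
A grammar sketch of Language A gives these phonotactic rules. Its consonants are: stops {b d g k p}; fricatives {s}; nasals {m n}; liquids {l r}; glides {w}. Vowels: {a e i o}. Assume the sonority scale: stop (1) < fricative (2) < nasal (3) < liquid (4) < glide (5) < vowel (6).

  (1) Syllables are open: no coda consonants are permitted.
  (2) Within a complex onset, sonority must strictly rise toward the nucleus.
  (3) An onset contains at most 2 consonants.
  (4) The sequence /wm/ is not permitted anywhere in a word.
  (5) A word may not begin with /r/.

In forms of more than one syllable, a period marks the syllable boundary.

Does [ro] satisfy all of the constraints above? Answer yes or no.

no

[ro] — violates constraint 5: word begins with /r/ → not permitted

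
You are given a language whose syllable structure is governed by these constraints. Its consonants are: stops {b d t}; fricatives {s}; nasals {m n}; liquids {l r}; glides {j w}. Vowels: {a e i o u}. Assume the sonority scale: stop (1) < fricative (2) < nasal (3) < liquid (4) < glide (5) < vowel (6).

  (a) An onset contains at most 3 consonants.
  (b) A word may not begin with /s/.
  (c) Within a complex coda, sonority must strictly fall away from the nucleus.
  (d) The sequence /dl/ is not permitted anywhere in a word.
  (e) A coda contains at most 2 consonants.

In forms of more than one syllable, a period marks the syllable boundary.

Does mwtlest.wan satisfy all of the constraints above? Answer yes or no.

no

mwtlest.wan — violates constraint (a): syllable 1 onset /mwtl/ has 4 consonants (> 3) → not permitted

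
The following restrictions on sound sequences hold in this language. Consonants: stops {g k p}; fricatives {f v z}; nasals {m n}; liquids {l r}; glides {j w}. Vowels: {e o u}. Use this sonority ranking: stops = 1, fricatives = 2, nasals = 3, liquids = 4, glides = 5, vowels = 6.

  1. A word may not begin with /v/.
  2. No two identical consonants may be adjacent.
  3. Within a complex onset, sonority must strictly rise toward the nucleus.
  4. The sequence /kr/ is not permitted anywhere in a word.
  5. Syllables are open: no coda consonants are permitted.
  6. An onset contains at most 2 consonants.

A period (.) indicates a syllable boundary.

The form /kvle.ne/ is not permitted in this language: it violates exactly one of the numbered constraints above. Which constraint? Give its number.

/kvle.ne/: syllable 1 onset /kvl/ has 3 consonants (> 2).
This is a violation of constraint 6: "An onset contains at most 2 consonants."
The remaining constraints (1, 2, 3, 4, 5) are satisfied.

6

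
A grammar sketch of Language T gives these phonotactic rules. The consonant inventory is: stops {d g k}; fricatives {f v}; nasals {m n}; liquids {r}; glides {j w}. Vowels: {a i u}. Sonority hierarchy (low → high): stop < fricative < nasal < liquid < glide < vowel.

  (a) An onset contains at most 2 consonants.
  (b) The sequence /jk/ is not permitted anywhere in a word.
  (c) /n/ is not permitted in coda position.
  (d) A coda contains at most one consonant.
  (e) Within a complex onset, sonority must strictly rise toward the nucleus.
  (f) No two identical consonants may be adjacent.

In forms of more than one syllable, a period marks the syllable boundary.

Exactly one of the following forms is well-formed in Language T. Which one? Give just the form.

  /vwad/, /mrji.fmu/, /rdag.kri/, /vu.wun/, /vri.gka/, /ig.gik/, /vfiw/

/vwad/

/vwad/ — σ1 onset /vw/ (2→5 rises), coda /d/ ok → well-formed
/mrji.fmu/ — violates constraint (a): syllable 1 onset /mrj/ has 3 consonants (> 2) → ill-formed
/rdag.kri/ — violates constraint (e): syllable 1 onset /rd/: /r/ (liquid, 4) → /d/ (stop, 1) does not rise → ill-formed
/vu.wun/ — violates constraint (c): syllable 2 coda contains /n/ → ill-formed
/vri.gka/ — violates constraint (e): syllable 2 onset /gk/: /g/ (stop, 1) → /k/ (stop, 1) does not rise → ill-formed
/ig.gik/ — violates constraint (f): adjacent identical consonants /gg/ → ill-formed
/vfiw/ — violates constraint (e): syllable 1 onset /vf/: /v/ (fricative, 2) → /f/ (fricative, 2) does not rise → ill-formed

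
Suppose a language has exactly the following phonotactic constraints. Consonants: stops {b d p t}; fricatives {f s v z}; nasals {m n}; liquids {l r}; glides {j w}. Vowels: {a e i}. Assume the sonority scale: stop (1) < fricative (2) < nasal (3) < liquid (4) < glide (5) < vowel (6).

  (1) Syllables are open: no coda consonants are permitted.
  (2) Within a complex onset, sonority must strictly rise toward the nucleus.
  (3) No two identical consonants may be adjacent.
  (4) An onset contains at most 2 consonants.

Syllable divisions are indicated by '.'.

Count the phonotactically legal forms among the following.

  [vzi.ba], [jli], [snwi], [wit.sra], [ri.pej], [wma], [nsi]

[vzi.ba] — violates constraint 2: syllable 1 onset /vz/: /v/ (fricative, 2) → /z/ (fricative, 2) does not rise → phonotactically illegal
[jli] — violates constraint 2: syllable 1 onset /jl/: /j/ (glide, 5) → /l/ (liquid, 4) does not rise → phonotactically illegal
[snwi] — violates constraint 4: syllable 1 onset /snw/ has 3 consonants (> 2) → phonotactically illegal
[wit.sra] — violates constraint 1: syllable 1 coda /t/ has 1 consonant (> 0) → phonotactically illegal
[ri.pej] — violates constraint 1: syllable 2 coda /j/ has 1 consonant (> 0) → phonotactically illegal
[wma] — violates constraint 2: syllable 1 onset /wm/: /w/ (glide, 5) → /m/ (nasal, 3) does not rise → phonotactically illegal
[nsi] — violates constraint 2: syllable 1 onset /ns/: /n/ (nasal, 3) → /s/ (fricative, 2) does not rise → phonotactically illegal
No form is phonotactically legal → 0.

0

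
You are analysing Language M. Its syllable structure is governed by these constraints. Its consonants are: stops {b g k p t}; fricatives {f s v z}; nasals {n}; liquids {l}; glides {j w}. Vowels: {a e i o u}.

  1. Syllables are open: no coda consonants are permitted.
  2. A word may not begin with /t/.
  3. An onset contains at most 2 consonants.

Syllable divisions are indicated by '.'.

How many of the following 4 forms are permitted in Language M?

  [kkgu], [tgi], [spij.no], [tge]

[kkgu] — violates constraint 3: syllable 1 onset /kkg/ has 3 consonants (> 2) → not permitted
[tgi] — violates constraint 2: word begins with /t/ → not permitted
[spij.no] — violates constraint 1: syllable 1 coda /j/ has 1 consonant (> 0) → not permitted
[tge] — violates constraint 2: word begins with /t/ → not permitted
No form is permitted → 0.

0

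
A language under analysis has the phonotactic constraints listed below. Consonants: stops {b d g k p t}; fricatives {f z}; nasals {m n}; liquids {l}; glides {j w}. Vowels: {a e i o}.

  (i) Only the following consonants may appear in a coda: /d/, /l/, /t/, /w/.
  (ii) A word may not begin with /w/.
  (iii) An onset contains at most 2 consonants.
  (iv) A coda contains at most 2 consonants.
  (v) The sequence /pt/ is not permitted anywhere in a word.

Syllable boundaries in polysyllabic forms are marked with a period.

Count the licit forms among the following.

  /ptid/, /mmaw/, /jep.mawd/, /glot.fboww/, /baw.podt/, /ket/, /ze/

/ptid/ — violates constraint (v): contains banned sequence /pt/ → illicit
/mmaw/ — σ1 onset /mm/ (2C), coda /w/ ok → licit
/jep.mawd/ — violates constraint (i): syllable 1 coda contains /p/, which is not a licensed coda consonant → illicit
/glot.fboww/ — σ1 onset /gl/ (2C), coda /t/ ok; σ2 onset /fb/ (2C), coda /ww/ (2C) ok → licit
/baw.podt/ — σ1 onset /b/, coda /w/ ok; σ2 onset /p/, coda /dt/ (2C) ok → licit
/ket/ — σ1 onset /k/, coda /t/ ok → licit
/ze/ — σ1 onset /z/, coda /∅/ ok → licit
Licit: /mmaw/, /glot.fboww/, /baw.podt/, /ket/, /ze/ → 5.

5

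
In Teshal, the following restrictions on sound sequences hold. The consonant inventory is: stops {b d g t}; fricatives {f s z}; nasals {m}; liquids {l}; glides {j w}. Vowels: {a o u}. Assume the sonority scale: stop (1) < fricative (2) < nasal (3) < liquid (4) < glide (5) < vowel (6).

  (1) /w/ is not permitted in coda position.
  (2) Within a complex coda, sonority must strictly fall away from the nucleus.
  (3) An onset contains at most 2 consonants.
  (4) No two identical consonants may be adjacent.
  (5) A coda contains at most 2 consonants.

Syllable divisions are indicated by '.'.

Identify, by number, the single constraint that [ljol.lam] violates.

4

[ljol.lam]: adjacent identical consonants /ll/.
This is a violation of constraint 4: "No two identical consonants may be adjacent."
The remaining constraints (1, 2, 3, 5) are satisfied.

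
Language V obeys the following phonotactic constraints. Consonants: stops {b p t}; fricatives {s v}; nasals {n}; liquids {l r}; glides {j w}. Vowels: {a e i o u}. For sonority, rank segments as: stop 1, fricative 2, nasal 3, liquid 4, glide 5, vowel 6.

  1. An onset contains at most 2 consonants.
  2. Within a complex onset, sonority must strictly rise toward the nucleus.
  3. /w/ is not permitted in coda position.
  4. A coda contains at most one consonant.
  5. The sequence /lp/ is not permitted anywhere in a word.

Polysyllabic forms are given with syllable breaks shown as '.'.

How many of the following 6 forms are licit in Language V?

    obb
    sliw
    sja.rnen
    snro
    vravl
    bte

0

obb — violates constraint 4: syllable 1 coda /bb/ has 2 consonants (> 1) → illicit
sliw — violates constraint 3: syllable 1 coda contains /w/ → illicit
sja.rnen — violates constraint 2: syllable 2 onset /rn/: /r/ (liquid, 4) → /n/ (nasal, 3) does not rise → illicit
snro — violates constraint 1: syllable 1 onset /snr/ has 3 consonants (> 2) → illicit
vravl — violates constraint 4: syllable 1 coda /vl/ has 2 consonants (> 1) → illicit
bte — violates constraint 2: syllable 1 onset /bt/: /b/ (stop, 1) → /t/ (stop, 1) does not rise → illicit
No form is licit → 0.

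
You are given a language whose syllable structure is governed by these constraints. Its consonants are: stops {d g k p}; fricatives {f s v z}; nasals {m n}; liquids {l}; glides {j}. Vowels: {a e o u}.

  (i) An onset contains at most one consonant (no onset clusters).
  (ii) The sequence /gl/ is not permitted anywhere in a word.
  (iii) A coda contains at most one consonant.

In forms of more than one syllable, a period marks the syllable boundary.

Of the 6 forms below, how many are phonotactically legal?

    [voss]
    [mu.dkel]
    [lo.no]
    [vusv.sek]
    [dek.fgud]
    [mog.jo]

2

[voss] — violates constraint (iii): syllable 1 coda /ss/ has 2 consonants (> 1) → phonotactically illegal
[mu.dkel] — violates constraint (i): syllable 2 onset /dk/ has 2 consonants (> 1) → phonotactically illegal
[lo.no] — σ1 onset /l/, coda /∅/ ok; σ2 onset /n/, coda /∅/ ok → phonotactically legal
[vusv.sek] — violates constraint (iii): syllable 1 coda /sv/ has 2 consonants (> 1) → phonotactically illegal
[dek.fgud] — violates constraint (i): syllable 2 onset /fg/ has 2 consonants (> 1) → phonotactically illegal
[mog.jo] — σ1 onset /m/, coda /g/ ok; σ2 onset /j/, coda /∅/ ok → phonotactically legal
Phonotactically legal: [lo.no], [mog.jo] → 2.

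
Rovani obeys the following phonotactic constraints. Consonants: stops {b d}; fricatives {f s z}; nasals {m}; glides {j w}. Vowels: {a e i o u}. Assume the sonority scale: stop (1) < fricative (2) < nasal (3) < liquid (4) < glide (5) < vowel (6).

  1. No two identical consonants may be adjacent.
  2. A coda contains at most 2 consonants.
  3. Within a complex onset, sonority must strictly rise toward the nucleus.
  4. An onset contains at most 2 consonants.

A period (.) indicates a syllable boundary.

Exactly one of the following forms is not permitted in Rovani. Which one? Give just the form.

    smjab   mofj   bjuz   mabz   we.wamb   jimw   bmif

smjab — violates constraint 4: syllable 1 onset /smj/ has 3 consonants (> 2) → not permitted
mofj — σ1 onset /m/, coda /fj/ (2C) ok → permitted
bjuz — σ1 onset /bj/ (1→5 rises), coda /z/ ok → permitted
mabz — σ1 onset /m/, coda /bz/ (2C) ok → permitted
we.wamb — σ1 onset /w/, coda /∅/ ok; σ2 onset /w/, coda /mb/ (2C) ok → permitted
jimw — σ1 onset /j/, coda /mw/ (2C) ok → permitted
bmif — σ1 onset /bm/ (1→3 rises), coda /f/ ok → permitted

smjab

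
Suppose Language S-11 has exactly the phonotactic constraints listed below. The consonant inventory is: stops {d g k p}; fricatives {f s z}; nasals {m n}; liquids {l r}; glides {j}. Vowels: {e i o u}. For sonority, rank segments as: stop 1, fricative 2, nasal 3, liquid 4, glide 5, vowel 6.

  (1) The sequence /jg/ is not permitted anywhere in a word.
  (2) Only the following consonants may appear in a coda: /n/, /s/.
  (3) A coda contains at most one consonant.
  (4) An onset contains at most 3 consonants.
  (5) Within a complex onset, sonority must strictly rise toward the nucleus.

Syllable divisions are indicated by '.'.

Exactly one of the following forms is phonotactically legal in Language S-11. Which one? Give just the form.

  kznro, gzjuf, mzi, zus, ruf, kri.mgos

kznro — violates constraint 4: syllable 1 onset /kznr/ has 4 consonants (> 3) → phonotactically illegal
gzjuf — violates constraint 2: syllable 1 coda contains /f/, which is not a licensed coda consonant → phonotactically illegal
mzi — violates constraint 5: syllable 1 onset /mz/: /m/ (nasal, 3) → /z/ (fricative, 2) does not rise → phonotactically illegal
zus — σ1 onset /z/, coda /s/ ok → phonotactically legal
ruf — violates constraint 2: syllable 1 coda contains /f/, which is not a licensed coda consonant → phonotactically illegal
kri.mgos — violates constraint 5: syllable 2 onset /mg/: /m/ (nasal, 3) → /g/ (stop, 1) does not rise → phonotactically illegal

zus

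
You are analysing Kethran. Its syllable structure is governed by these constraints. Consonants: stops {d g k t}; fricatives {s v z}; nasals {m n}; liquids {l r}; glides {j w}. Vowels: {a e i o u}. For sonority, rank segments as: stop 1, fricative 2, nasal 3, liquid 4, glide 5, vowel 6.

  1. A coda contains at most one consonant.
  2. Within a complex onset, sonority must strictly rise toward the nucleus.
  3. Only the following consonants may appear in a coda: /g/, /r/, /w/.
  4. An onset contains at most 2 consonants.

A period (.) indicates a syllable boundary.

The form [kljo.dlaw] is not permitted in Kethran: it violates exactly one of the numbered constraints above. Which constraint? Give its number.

4

[kljo.dlaw]: syllable 1 onset /klj/ has 3 consonants (> 2).
This is a violation of constraint 4: "An onset contains at most 2 consonants."
The remaining constraints (1, 2, 3) are satisfied.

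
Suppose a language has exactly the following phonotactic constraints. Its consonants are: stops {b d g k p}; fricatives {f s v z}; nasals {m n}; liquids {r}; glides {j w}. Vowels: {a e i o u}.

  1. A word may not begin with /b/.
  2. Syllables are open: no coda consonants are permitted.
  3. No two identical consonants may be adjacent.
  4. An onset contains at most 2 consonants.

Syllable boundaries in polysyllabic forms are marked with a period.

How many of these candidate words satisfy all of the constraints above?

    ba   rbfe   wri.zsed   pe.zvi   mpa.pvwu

1

ba — violates constraint 1: word begins with /b/ → phonotactically illegal
rbfe — violates constraint 4: syllable 1 onset /rbf/ has 3 consonants (> 2) → phonotactically illegal
wri.zsed — violates constraint 2: syllable 2 coda /d/ has 1 consonant (> 0) → phonotactically illegal
pe.zvi — σ1 onset /p/, coda /∅/ ok; σ2 onset /zv/ (2C), coda /∅/ ok → phonotactically legal
mpa.pvwu — violates constraint 4: syllable 2 onset /pvw/ has 3 consonants (> 2) → phonotactically illegal
Phonotactically legal: pe.zvi → 1.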